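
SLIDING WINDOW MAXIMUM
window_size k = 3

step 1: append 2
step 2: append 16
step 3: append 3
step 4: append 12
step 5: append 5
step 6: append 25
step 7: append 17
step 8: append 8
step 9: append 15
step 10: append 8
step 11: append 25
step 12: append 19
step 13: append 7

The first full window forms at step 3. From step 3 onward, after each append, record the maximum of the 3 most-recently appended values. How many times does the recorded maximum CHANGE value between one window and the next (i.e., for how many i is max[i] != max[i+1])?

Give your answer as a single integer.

step 1: append 2 -> window=[2] (not full yet)
step 2: append 16 -> window=[2, 16] (not full yet)
step 3: append 3 -> window=[2, 16, 3] -> max=16
step 4: append 12 -> window=[16, 3, 12] -> max=16
step 5: append 5 -> window=[3, 12, 5] -> max=12
step 6: append 25 -> window=[12, 5, 25] -> max=25
step 7: append 17 -> window=[5, 25, 17] -> max=25
step 8: append 8 -> window=[25, 17, 8] -> max=25
step 9: append 15 -> window=[17, 8, 15] -> max=17
step 10: append 8 -> window=[8, 15, 8] -> max=15
step 11: append 25 -> window=[15, 8, 25] -> max=25
step 12: append 19 -> window=[8, 25, 19] -> max=25
step 13: append 7 -> window=[25, 19, 7] -> max=25
Recorded maximums: 16 16 12 25 25 25 17 15 25 25 25
Changes between consecutive maximums: 5

Answer: 5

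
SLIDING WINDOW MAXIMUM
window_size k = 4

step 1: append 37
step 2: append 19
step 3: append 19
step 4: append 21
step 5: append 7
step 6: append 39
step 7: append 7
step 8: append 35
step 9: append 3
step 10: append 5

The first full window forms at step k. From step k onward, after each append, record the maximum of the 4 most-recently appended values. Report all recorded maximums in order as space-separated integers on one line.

step 1: append 37 -> window=[37] (not full yet)
step 2: append 19 -> window=[37, 19] (not full yet)
step 3: append 19 -> window=[37, 19, 19] (not full yet)
step 4: append 21 -> window=[37, 19, 19, 21] -> max=37
step 5: append 7 -> window=[19, 19, 21, 7] -> max=21
step 6: append 39 -> window=[19, 21, 7, 39] -> max=39
step 7: append 7 -> window=[21, 7, 39, 7] -> max=39
step 8: append 35 -> window=[7, 39, 7, 35] -> max=39
step 9: append 3 -> window=[39, 7, 35, 3] -> max=39
step 10: append 5 -> window=[7, 35, 3, 5] -> max=35

Answer: 37 21 39 39 39 39 35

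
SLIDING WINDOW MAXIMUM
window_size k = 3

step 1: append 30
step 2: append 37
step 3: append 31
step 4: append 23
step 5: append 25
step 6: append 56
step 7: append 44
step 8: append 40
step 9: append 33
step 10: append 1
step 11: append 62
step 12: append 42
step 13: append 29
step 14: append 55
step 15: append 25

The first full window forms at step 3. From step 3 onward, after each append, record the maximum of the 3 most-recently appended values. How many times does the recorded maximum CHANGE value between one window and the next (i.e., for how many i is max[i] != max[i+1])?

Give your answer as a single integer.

step 1: append 30 -> window=[30] (not full yet)
step 2: append 37 -> window=[30, 37] (not full yet)
step 3: append 31 -> window=[30, 37, 31] -> max=37
step 4: append 23 -> window=[37, 31, 23] -> max=37
step 5: append 25 -> window=[31, 23, 25] -> max=31
step 6: append 56 -> window=[23, 25, 56] -> max=56
step 7: append 44 -> window=[25, 56, 44] -> max=56
step 8: append 40 -> window=[56, 44, 40] -> max=56
step 9: append 33 -> window=[44, 40, 33] -> max=44
step 10: append 1 -> window=[40, 33, 1] -> max=40
step 11: append 62 -> window=[33, 1, 62] -> max=62
step 12: append 42 -> window=[1, 62, 42] -> max=62
step 13: append 29 -> window=[62, 42, 29] -> max=62
step 14: append 55 -> window=[42, 29, 55] -> max=55
step 15: append 25 -> window=[29, 55, 25] -> max=55
Recorded maximums: 37 37 31 56 56 56 44 40 62 62 62 55 55
Changes between consecutive maximums: 6

Answer: 6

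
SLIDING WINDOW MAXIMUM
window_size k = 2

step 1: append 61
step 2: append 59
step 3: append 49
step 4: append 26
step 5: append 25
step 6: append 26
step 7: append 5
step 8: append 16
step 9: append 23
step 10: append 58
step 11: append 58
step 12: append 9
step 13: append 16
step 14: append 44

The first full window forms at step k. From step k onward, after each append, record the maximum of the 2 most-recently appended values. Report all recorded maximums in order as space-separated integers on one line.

step 1: append 61 -> window=[61] (not full yet)
step 2: append 59 -> window=[61, 59] -> max=61
step 3: append 49 -> window=[59, 49] -> max=59
step 4: append 26 -> window=[49, 26] -> max=49
step 5: append 25 -> window=[26, 25] -> max=26
step 6: append 26 -> window=[25, 26] -> max=26
step 7: append 5 -> window=[26, 5] -> max=26
step 8: append 16 -> window=[5, 16] -> max=16
step 9: append 23 -> window=[16, 23] -> max=23
step 10: append 58 -> window=[23, 58] -> max=58
step 11: append 58 -> window=[58, 58] -> max=58
step 12: append 9 -> window=[58, 9] -> max=58
step 13: append 16 -> window=[9, 16] -> max=16
step 14: append 44 -> window=[16, 44] -> max=44

Answer: 61 59 49 26 26 26 16 23 58 58 58 16 44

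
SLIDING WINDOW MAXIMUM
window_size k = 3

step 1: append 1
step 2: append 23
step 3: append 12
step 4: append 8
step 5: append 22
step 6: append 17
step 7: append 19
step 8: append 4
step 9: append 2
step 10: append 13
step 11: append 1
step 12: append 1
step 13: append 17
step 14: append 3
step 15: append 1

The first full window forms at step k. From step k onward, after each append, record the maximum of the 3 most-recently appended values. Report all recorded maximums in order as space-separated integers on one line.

step 1: append 1 -> window=[1] (not full yet)
step 2: append 23 -> window=[1, 23] (not full yet)
step 3: append 12 -> window=[1, 23, 12] -> max=23
step 4: append 8 -> window=[23, 12, 8] -> max=23
step 5: append 22 -> window=[12, 8, 22] -> max=22
step 6: append 17 -> window=[8, 22, 17] -> max=22
step 7: append 19 -> window=[22, 17, 19] -> max=22
step 8: append 4 -> window=[17, 19, 4] -> max=19
step 9: append 2 -> window=[19, 4, 2] -> max=19
step 10: append 13 -> window=[4, 2, 13] -> max=13
step 11: append 1 -> window=[2, 13, 1] -> max=13
step 12: append 1 -> window=[13, 1, 1] -> max=13
step 13: append 17 -> window=[1, 1, 17] -> max=17
step 14: append 3 -> window=[1, 17, 3] -> max=17
step 15: append 1 -> window=[17, 3, 1] -> max=17

Answer: 23 23 22 22 22 19 19 13 13 13 17 17 17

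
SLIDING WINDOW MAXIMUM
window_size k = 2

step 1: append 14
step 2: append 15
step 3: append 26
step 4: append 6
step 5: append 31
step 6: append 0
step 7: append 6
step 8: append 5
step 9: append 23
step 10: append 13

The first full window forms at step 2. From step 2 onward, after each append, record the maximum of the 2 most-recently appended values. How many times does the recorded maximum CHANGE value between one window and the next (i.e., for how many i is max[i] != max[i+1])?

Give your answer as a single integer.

Answer: 4

Derivation:
step 1: append 14 -> window=[14] (not full yet)
step 2: append 15 -> window=[14, 15] -> max=15
step 3: append 26 -> window=[15, 26] -> max=26
step 4: append 6 -> window=[26, 6] -> max=26
step 5: append 31 -> window=[6, 31] -> max=31
step 6: append 0 -> window=[31, 0] -> max=31
step 7: append 6 -> window=[0, 6] -> max=6
step 8: append 5 -> window=[6, 5] -> max=6
step 9: append 23 -> window=[5, 23] -> max=23
step 10: append 13 -> window=[23, 13] -> max=23
Recorded maximums: 15 26 26 31 31 6 6 23 23
Changes between consecutive maximums: 4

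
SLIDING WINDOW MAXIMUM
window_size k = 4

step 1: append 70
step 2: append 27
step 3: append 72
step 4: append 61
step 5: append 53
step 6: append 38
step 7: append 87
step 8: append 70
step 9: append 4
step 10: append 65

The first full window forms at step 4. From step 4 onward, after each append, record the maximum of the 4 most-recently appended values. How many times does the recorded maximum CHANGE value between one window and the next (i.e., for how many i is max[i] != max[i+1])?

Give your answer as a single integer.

step 1: append 70 -> window=[70] (not full yet)
step 2: append 27 -> window=[70, 27] (not full yet)
step 3: append 72 -> window=[70, 27, 72] (not full yet)
step 4: append 61 -> window=[70, 27, 72, 61] -> max=72
step 5: append 53 -> window=[27, 72, 61, 53] -> max=72
step 6: append 38 -> window=[72, 61, 53, 38] -> max=72
step 7: append 87 -> window=[61, 53, 38, 87] -> max=87
step 8: append 70 -> window=[53, 38, 87, 70] -> max=87
step 9: append 4 -> window=[38, 87, 70, 4] -> max=87
step 10: append 65 -> window=[87, 70, 4, 65] -> max=87
Recorded maximums: 72 72 72 87 87 87 87
Changes between consecutive maximums: 1

Answer: 1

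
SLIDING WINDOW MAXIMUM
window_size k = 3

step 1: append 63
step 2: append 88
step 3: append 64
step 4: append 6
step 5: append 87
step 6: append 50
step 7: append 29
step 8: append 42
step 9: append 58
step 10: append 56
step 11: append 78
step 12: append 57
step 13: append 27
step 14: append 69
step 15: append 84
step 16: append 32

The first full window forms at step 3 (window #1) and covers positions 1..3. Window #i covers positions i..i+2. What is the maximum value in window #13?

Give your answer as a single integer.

Answer: 84

Derivation:
step 1: append 63 -> window=[63] (not full yet)
step 2: append 88 -> window=[63, 88] (not full yet)
step 3: append 64 -> window=[63, 88, 64] -> max=88
step 4: append 6 -> window=[88, 64, 6] -> max=88
step 5: append 87 -> window=[64, 6, 87] -> max=87
step 6: append 50 -> window=[6, 87, 50] -> max=87
step 7: append 29 -> window=[87, 50, 29] -> max=87
step 8: append 42 -> window=[50, 29, 42] -> max=50
step 9: append 58 -> window=[29, 42, 58] -> max=58
step 10: append 56 -> window=[42, 58, 56] -> max=58
step 11: append 78 -> window=[58, 56, 78] -> max=78
step 12: append 57 -> window=[56, 78, 57] -> max=78
step 13: append 27 -> window=[78, 57, 27] -> max=78
step 14: append 69 -> window=[57, 27, 69] -> max=69
step 15: append 84 -> window=[27, 69, 84] -> max=84
Window #13 max = 84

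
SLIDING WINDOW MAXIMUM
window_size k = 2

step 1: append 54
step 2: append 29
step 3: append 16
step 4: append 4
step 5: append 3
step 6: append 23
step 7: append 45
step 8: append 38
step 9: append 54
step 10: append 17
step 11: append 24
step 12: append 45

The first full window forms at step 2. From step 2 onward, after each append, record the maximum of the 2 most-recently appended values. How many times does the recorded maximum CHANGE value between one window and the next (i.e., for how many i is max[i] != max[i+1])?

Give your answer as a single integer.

step 1: append 54 -> window=[54] (not full yet)
step 2: append 29 -> window=[54, 29] -> max=54
step 3: append 16 -> window=[29, 16] -> max=29
step 4: append 4 -> window=[16, 4] -> max=16
step 5: append 3 -> window=[4, 3] -> max=4
step 6: append 23 -> window=[3, 23] -> max=23
step 7: append 45 -> window=[23, 45] -> max=45
step 8: append 38 -> window=[45, 38] -> max=45
step 9: append 54 -> window=[38, 54] -> max=54
step 10: append 17 -> window=[54, 17] -> max=54
step 11: append 24 -> window=[17, 24] -> max=24
step 12: append 45 -> window=[24, 45] -> max=45
Recorded maximums: 54 29 16 4 23 45 45 54 54 24 45
Changes between consecutive maximums: 8

Answer: 8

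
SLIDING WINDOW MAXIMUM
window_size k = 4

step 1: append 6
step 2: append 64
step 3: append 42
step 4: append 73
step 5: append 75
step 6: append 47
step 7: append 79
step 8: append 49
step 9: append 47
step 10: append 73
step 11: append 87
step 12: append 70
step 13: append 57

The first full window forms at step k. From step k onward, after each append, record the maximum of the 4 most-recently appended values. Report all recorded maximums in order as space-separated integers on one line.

step 1: append 6 -> window=[6] (not full yet)
step 2: append 64 -> window=[6, 64] (not full yet)
step 3: append 42 -> window=[6, 64, 42] (not full yet)
step 4: append 73 -> window=[6, 64, 42, 73] -> max=73
step 5: append 75 -> window=[64, 42, 73, 75] -> max=75
step 6: append 47 -> window=[42, 73, 75, 47] -> max=75
step 7: append 79 -> window=[73, 75, 47, 79] -> max=79
step 8: append 49 -> window=[75, 47, 79, 49] -> max=79
step 9: append 47 -> window=[47, 79, 49, 47] -> max=79
step 10: append 73 -> window=[79, 49, 47, 73] -> max=79
step 11: append 87 -> window=[49, 47, 73, 87] -> max=87
step 12: append 70 -> window=[47, 73, 87, 70] -> max=87
step 13: append 57 -> window=[73, 87, 70, 57] -> max=87

Answer: 73 75 75 79 79 79 79 87 87 87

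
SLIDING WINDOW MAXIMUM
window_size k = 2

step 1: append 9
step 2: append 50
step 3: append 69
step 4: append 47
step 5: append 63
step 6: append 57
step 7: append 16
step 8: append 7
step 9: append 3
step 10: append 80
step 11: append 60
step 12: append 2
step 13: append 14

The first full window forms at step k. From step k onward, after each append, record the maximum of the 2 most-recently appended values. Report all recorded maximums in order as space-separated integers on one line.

step 1: append 9 -> window=[9] (not full yet)
step 2: append 50 -> window=[9, 50] -> max=50
step 3: append 69 -> window=[50, 69] -> max=69
step 4: append 47 -> window=[69, 47] -> max=69
step 5: append 63 -> window=[47, 63] -> max=63
step 6: append 57 -> window=[63, 57] -> max=63
step 7: append 16 -> window=[57, 16] -> max=57
step 8: append 7 -> window=[16, 7] -> max=16
step 9: append 3 -> window=[7, 3] -> max=7
step 10: append 80 -> window=[3, 80] -> max=80
step 11: append 60 -> window=[80, 60] -> max=80
step 12: append 2 -> window=[60, 2] -> max=60
step 13: append 14 -> window=[2, 14] -> max=14

Answer: 50 69 69 63 63 57 16 7 80 80 60 14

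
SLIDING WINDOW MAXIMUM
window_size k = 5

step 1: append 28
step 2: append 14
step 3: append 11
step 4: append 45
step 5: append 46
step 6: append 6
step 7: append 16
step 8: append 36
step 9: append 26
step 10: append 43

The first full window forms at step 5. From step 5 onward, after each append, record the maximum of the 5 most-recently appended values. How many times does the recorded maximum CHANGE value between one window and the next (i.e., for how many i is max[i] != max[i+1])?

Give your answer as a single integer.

Answer: 1

Derivation:
step 1: append 28 -> window=[28] (not full yet)
step 2: append 14 -> window=[28, 14] (not full yet)
step 3: append 11 -> window=[28, 14, 11] (not full yet)
step 4: append 45 -> window=[28, 14, 11, 45] (not full yet)
step 5: append 46 -> window=[28, 14, 11, 45, 46] -> max=46
step 6: append 6 -> window=[14, 11, 45, 46, 6] -> max=46
step 7: append 16 -> window=[11, 45, 46, 6, 16] -> max=46
step 8: append 36 -> window=[45, 46, 6, 16, 36] -> max=46
step 9: append 26 -> window=[46, 6, 16, 36, 26] -> max=46
step 10: append 43 -> window=[6, 16, 36, 26, 43] -> max=43
Recorded maximums: 46 46 46 46 46 43
Changes between consecutive maximums: 1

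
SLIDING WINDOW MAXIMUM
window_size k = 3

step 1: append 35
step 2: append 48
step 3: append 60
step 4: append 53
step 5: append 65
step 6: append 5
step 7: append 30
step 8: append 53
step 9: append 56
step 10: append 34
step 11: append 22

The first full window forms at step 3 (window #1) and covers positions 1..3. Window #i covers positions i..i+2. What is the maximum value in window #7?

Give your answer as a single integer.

Answer: 56

Derivation:
step 1: append 35 -> window=[35] (not full yet)
step 2: append 48 -> window=[35, 48] (not full yet)
step 3: append 60 -> window=[35, 48, 60] -> max=60
step 4: append 53 -> window=[48, 60, 53] -> max=60
step 5: append 65 -> window=[60, 53, 65] -> max=65
step 6: append 5 -> window=[53, 65, 5] -> max=65
step 7: append 30 -> window=[65, 5, 30] -> max=65
step 8: append 53 -> window=[5, 30, 53] -> max=53
step 9: append 56 -> window=[30, 53, 56] -> max=56
Window #7 max = 56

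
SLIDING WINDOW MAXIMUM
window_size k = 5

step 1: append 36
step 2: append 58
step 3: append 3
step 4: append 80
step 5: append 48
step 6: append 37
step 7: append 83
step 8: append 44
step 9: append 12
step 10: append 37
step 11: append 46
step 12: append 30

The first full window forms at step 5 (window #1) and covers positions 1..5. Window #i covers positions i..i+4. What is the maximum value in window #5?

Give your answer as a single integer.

Answer: 83

Derivation:
step 1: append 36 -> window=[36] (not full yet)
step 2: append 58 -> window=[36, 58] (not full yet)
step 3: append 3 -> window=[36, 58, 3] (not full yet)
step 4: append 80 -> window=[36, 58, 3, 80] (not full yet)
step 5: append 48 -> window=[36, 58, 3, 80, 48] -> max=80
step 6: append 37 -> window=[58, 3, 80, 48, 37] -> max=80
step 7: append 83 -> window=[3, 80, 48, 37, 83] -> max=83
step 8: append 44 -> window=[80, 48, 37, 83, 44] -> max=83
step 9: append 12 -> window=[48, 37, 83, 44, 12] -> max=83
Window #5 max = 83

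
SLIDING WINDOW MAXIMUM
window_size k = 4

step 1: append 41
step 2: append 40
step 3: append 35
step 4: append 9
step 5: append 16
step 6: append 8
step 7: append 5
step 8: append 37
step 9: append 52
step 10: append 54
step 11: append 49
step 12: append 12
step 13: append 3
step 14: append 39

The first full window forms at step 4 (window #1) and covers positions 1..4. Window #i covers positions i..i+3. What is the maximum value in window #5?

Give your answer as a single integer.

step 1: append 41 -> window=[41] (not full yet)
step 2: append 40 -> window=[41, 40] (not full yet)
step 3: append 35 -> window=[41, 40, 35] (not full yet)
step 4: append 9 -> window=[41, 40, 35, 9] -> max=41
step 5: append 16 -> window=[40, 35, 9, 16] -> max=40
step 6: append 8 -> window=[35, 9, 16, 8] -> max=35
step 7: append 5 -> window=[9, 16, 8, 5] -> max=16
step 8: append 37 -> window=[16, 8, 5, 37] -> max=37
Window #5 max = 37

Answer: 37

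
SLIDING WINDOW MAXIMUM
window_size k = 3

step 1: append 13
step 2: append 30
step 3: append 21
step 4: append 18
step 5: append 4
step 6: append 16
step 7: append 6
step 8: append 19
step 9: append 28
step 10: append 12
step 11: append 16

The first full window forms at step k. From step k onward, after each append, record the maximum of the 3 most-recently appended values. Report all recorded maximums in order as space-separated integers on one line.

Answer: 30 30 21 18 16 19 28 28 28

Derivation:
step 1: append 13 -> window=[13] (not full yet)
step 2: append 30 -> window=[13, 30] (not full yet)
step 3: append 21 -> window=[13, 30, 21] -> max=30
step 4: append 18 -> window=[30, 21, 18] -> max=30
step 5: append 4 -> window=[21, 18, 4] -> max=21
step 6: append 16 -> window=[18, 4, 16] -> max=18
step 7: append 6 -> window=[4, 16, 6] -> max=16
step 8: append 19 -> window=[16, 6, 19] -> max=19
step 9: append 28 -> window=[6, 19, 28] -> max=28
step 10: append 12 -> window=[19, 28, 12] -> max=28
step 11: append 16 -> window=[28, 12, 16] -> max=28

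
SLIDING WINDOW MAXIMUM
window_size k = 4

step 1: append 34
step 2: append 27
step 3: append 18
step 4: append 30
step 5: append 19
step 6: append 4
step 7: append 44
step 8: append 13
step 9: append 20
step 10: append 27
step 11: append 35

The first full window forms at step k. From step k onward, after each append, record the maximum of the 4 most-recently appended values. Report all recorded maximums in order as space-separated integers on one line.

step 1: append 34 -> window=[34] (not full yet)
step 2: append 27 -> window=[34, 27] (not full yet)
step 3: append 18 -> window=[34, 27, 18] (not full yet)
step 4: append 30 -> window=[34, 27, 18, 30] -> max=34
step 5: append 19 -> window=[27, 18, 30, 19] -> max=30
step 6: append 4 -> window=[18, 30, 19, 4] -> max=30
step 7: append 44 -> window=[30, 19, 4, 44] -> max=44
step 8: append 13 -> window=[19, 4, 44, 13] -> max=44
step 9: append 20 -> window=[4, 44, 13, 20] -> max=44
step 10: append 27 -> window=[44, 13, 20, 27] -> max=44
step 11: append 35 -> window=[13, 20, 27, 35] -> max=35

Answer: 34 30 30 44 44 44 44 35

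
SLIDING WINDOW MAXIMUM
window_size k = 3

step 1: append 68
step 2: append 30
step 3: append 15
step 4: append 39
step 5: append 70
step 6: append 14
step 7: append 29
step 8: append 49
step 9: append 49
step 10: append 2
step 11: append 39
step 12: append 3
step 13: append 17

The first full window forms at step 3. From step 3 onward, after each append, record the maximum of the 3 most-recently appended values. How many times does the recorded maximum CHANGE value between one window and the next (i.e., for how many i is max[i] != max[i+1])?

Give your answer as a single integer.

Answer: 4

Derivation:
step 1: append 68 -> window=[68] (not full yet)
step 2: append 30 -> window=[68, 30] (not full yet)
step 3: append 15 -> window=[68, 30, 15] -> max=68
step 4: append 39 -> window=[30, 15, 39] -> max=39
step 5: append 70 -> window=[15, 39, 70] -> max=70
step 6: append 14 -> window=[39, 70, 14] -> max=70
step 7: append 29 -> window=[70, 14, 29] -> max=70
step 8: append 49 -> window=[14, 29, 49] -> max=49
step 9: append 49 -> window=[29, 49, 49] -> max=49
step 10: append 2 -> window=[49, 49, 2] -> max=49
step 11: append 39 -> window=[49, 2, 39] -> max=49
step 12: append 3 -> window=[2, 39, 3] -> max=39
step 13: append 17 -> window=[39, 3, 17] -> max=39
Recorded maximums: 68 39 70 70 70 49 49 49 49 39 39
Changes between consecutive maximums: 4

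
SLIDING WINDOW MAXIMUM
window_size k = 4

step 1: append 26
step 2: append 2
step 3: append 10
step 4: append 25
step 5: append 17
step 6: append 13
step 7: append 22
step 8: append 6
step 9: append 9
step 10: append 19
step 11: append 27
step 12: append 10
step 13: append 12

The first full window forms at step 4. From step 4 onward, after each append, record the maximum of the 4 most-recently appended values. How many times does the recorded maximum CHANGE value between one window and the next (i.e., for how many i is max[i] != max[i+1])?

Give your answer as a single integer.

step 1: append 26 -> window=[26] (not full yet)
step 2: append 2 -> window=[26, 2] (not full yet)
step 3: append 10 -> window=[26, 2, 10] (not full yet)
step 4: append 25 -> window=[26, 2, 10, 25] -> max=26
step 5: append 17 -> window=[2, 10, 25, 17] -> max=25
step 6: append 13 -> window=[10, 25, 17, 13] -> max=25
step 7: append 22 -> window=[25, 17, 13, 22] -> max=25
step 8: append 6 -> window=[17, 13, 22, 6] -> max=22
step 9: append 9 -> window=[13, 22, 6, 9] -> max=22
step 10: append 19 -> window=[22, 6, 9, 19] -> max=22
step 11: append 27 -> window=[6, 9, 19, 27] -> max=27
step 12: append 10 -> window=[9, 19, 27, 10] -> max=27
step 13: append 12 -> window=[19, 27, 10, 12] -> max=27
Recorded maximums: 26 25 25 25 22 22 22 27 27 27
Changes between consecutive maximums: 3

Answer: 3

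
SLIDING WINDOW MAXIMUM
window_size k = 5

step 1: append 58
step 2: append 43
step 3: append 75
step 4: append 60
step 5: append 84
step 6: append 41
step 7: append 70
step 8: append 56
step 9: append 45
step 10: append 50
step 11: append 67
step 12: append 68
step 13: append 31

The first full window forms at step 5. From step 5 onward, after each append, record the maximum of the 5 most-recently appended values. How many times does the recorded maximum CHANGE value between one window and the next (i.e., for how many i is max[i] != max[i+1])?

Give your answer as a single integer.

Answer: 2

Derivation:
step 1: append 58 -> window=[58] (not full yet)
step 2: append 43 -> window=[58, 43] (not full yet)
step 3: append 75 -> window=[58, 43, 75] (not full yet)
step 4: append 60 -> window=[58, 43, 75, 60] (not full yet)
step 5: append 84 -> window=[58, 43, 75, 60, 84] -> max=84
step 6: append 41 -> window=[43, 75, 60, 84, 41] -> max=84
step 7: append 70 -> window=[75, 60, 84, 41, 70] -> max=84
step 8: append 56 -> window=[60, 84, 41, 70, 56] -> max=84
step 9: append 45 -> window=[84, 41, 70, 56, 45] -> max=84
step 10: append 50 -> window=[41, 70, 56, 45, 50] -> max=70
step 11: append 67 -> window=[70, 56, 45, 50, 67] -> max=70
step 12: append 68 -> window=[56, 45, 50, 67, 68] -> max=68
step 13: append 31 -> window=[45, 50, 67, 68, 31] -> max=68
Recorded maximums: 84 84 84 84 84 70 70 68 68
Changes between consecutive maximums: 2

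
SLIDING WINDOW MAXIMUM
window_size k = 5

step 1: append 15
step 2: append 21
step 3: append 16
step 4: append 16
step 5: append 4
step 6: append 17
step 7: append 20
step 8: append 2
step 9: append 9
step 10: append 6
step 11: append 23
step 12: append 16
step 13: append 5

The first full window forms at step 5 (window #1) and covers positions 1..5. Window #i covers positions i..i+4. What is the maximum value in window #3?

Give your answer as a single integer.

Answer: 20

Derivation:
step 1: append 15 -> window=[15] (not full yet)
step 2: append 21 -> window=[15, 21] (not full yet)
step 3: append 16 -> window=[15, 21, 16] (not full yet)
step 4: append 16 -> window=[15, 21, 16, 16] (not full yet)
step 5: append 4 -> window=[15, 21, 16, 16, 4] -> max=21
step 6: append 17 -> window=[21, 16, 16, 4, 17] -> max=21
step 7: append 20 -> window=[16, 16, 4, 17, 20] -> max=20
Window #3 max = 20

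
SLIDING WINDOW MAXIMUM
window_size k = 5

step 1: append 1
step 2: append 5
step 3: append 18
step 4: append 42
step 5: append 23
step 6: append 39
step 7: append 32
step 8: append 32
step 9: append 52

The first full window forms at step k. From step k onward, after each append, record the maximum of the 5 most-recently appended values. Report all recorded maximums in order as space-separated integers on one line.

step 1: append 1 -> window=[1] (not full yet)
step 2: append 5 -> window=[1, 5] (not full yet)
step 3: append 18 -> window=[1, 5, 18] (not full yet)
step 4: append 42 -> window=[1, 5, 18, 42] (not full yet)
step 5: append 23 -> window=[1, 5, 18, 42, 23] -> max=42
step 6: append 39 -> window=[5, 18, 42, 23, 39] -> max=42
step 7: append 32 -> window=[18, 42, 23, 39, 32] -> max=42
step 8: append 32 -> window=[42, 23, 39, 32, 32] -> max=42
step 9: append 52 -> window=[23, 39, 32, 32, 52] -> max=52

Answer: 42 42 42 42 52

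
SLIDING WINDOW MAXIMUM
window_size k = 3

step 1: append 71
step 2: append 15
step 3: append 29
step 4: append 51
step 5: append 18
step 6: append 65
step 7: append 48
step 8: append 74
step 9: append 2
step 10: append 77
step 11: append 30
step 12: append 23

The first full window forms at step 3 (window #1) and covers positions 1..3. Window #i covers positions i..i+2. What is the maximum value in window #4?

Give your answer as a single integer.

step 1: append 71 -> window=[71] (not full yet)
step 2: append 15 -> window=[71, 15] (not full yet)
step 3: append 29 -> window=[71, 15, 29] -> max=71
step 4: append 51 -> window=[15, 29, 51] -> max=51
step 5: append 18 -> window=[29, 51, 18] -> max=51
step 6: append 65 -> window=[51, 18, 65] -> max=65
Window #4 max = 65

Answer: 65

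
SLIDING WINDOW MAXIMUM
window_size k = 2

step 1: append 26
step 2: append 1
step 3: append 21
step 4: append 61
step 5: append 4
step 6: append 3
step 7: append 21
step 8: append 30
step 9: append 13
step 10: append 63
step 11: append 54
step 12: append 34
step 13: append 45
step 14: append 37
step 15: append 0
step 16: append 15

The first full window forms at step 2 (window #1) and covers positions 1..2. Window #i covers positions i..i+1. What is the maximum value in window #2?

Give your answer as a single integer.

Answer: 21

Derivation:
step 1: append 26 -> window=[26] (not full yet)
step 2: append 1 -> window=[26, 1] -> max=26
step 3: append 21 -> window=[1, 21] -> max=21
Window #2 max = 21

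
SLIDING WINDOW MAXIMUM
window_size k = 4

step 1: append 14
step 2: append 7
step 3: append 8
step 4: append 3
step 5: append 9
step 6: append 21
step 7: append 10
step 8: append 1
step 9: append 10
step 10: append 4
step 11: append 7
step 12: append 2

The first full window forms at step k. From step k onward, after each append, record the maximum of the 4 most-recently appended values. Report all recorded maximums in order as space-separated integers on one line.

step 1: append 14 -> window=[14] (not full yet)
step 2: append 7 -> window=[14, 7] (not full yet)
step 3: append 8 -> window=[14, 7, 8] (not full yet)
step 4: append 3 -> window=[14, 7, 8, 3] -> max=14
step 5: append 9 -> window=[7, 8, 3, 9] -> max=9
step 6: append 21 -> window=[8, 3, 9, 21] -> max=21
step 7: append 10 -> window=[3, 9, 21, 10] -> max=21
step 8: append 1 -> window=[9, 21, 10, 1] -> max=21
step 9: append 10 -> window=[21, 10, 1, 10] -> max=21
step 10: append 4 -> window=[10, 1, 10, 4] -> max=10
step 11: append 7 -> window=[1, 10, 4, 7] -> max=10
step 12: append 2 -> window=[10, 4, 7, 2] -> max=10

Answer: 14 9 21 21 21 21 10 10 10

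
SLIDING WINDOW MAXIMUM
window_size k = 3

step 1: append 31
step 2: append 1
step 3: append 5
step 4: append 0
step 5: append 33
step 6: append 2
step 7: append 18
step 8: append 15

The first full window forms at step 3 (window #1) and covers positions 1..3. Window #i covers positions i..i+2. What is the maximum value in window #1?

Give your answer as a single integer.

Answer: 31

Derivation:
step 1: append 31 -> window=[31] (not full yet)
step 2: append 1 -> window=[31, 1] (not full yet)
step 3: append 5 -> window=[31, 1, 5] -> max=31
Window #1 max = 31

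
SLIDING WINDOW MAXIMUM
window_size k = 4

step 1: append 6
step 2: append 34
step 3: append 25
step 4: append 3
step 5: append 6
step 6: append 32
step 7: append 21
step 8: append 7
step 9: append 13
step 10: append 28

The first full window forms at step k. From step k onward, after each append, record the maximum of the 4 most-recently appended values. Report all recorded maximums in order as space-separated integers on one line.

Answer: 34 34 32 32 32 32 28

Derivation:
step 1: append 6 -> window=[6] (not full yet)
step 2: append 34 -> window=[6, 34] (not full yet)
step 3: append 25 -> window=[6, 34, 25] (not full yet)
step 4: append 3 -> window=[6, 34, 25, 3] -> max=34
step 5: append 6 -> window=[34, 25, 3, 6] -> max=34
step 6: append 32 -> window=[25, 3, 6, 32] -> max=32
step 7: append 21 -> window=[3, 6, 32, 21] -> max=32
step 8: append 7 -> window=[6, 32, 21, 7] -> max=32
step 9: append 13 -> window=[32, 21, 7, 13] -> max=32
step 10: append 28 -> window=[21, 7, 13, 28] -> max=28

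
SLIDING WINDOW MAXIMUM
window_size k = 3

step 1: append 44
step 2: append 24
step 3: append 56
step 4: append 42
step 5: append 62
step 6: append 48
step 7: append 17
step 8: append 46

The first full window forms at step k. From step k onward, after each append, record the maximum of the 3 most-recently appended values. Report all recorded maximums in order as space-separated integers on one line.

Answer: 56 56 62 62 62 48

Derivation:
step 1: append 44 -> window=[44] (not full yet)
step 2: append 24 -> window=[44, 24] (not full yet)
step 3: append 56 -> window=[44, 24, 56] -> max=56
step 4: append 42 -> window=[24, 56, 42] -> max=56
step 5: append 62 -> window=[56, 42, 62] -> max=62
step 6: append 48 -> window=[42, 62, 48] -> max=62
step 7: append 17 -> window=[62, 48, 17] -> max=62
step 8: append 46 -> window=[48, 17, 46] -> max=48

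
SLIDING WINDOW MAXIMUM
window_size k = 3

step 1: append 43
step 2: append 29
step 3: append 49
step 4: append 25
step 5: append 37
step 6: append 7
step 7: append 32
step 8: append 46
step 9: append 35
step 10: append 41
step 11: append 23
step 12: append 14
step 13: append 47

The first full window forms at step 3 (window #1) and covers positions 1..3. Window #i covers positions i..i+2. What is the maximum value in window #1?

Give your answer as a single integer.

Answer: 49

Derivation:
step 1: append 43 -> window=[43] (not full yet)
step 2: append 29 -> window=[43, 29] (not full yet)
step 3: append 49 -> window=[43, 29, 49] -> max=49
Window #1 max = 49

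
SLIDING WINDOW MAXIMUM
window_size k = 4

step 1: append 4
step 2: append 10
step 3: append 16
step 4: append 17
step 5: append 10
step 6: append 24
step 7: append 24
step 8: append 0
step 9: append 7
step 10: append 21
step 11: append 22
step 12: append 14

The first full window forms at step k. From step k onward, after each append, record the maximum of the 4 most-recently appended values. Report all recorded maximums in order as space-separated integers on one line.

step 1: append 4 -> window=[4] (not full yet)
step 2: append 10 -> window=[4, 10] (not full yet)
step 3: append 16 -> window=[4, 10, 16] (not full yet)
step 4: append 17 -> window=[4, 10, 16, 17] -> max=17
step 5: append 10 -> window=[10, 16, 17, 10] -> max=17
step 6: append 24 -> window=[16, 17, 10, 24] -> max=24
step 7: append 24 -> window=[17, 10, 24, 24] -> max=24
step 8: append 0 -> window=[10, 24, 24, 0] -> max=24
step 9: append 7 -> window=[24, 24, 0, 7] -> max=24
step 10: append 21 -> window=[24, 0, 7, 21] -> max=24
step 11: append 22 -> window=[0, 7, 21, 22] -> max=22
step 12: append 14 -> window=[7, 21, 22, 14] -> max=22

Answer: 17 17 24 24 24 24 24 22 22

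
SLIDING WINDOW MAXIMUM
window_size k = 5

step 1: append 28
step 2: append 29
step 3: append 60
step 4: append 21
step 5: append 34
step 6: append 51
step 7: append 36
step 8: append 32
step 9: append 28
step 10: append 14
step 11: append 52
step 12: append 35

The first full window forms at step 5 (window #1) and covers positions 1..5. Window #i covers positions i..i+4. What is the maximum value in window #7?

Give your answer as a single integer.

Answer: 52

Derivation:
step 1: append 28 -> window=[28] (not full yet)
step 2: append 29 -> window=[28, 29] (not full yet)
step 3: append 60 -> window=[28, 29, 60] (not full yet)
step 4: append 21 -> window=[28, 29, 60, 21] (not full yet)
step 5: append 34 -> window=[28, 29, 60, 21, 34] -> max=60
step 6: append 51 -> window=[29, 60, 21, 34, 51] -> max=60
step 7: append 36 -> window=[60, 21, 34, 51, 36] -> max=60
step 8: append 32 -> window=[21, 34, 51, 36, 32] -> max=51
step 9: append 28 -> window=[34, 51, 36, 32, 28] -> max=51
step 10: append 14 -> window=[51, 36, 32, 28, 14] -> max=51
step 11: append 52 -> window=[36, 32, 28, 14, 52] -> max=52
Window #7 max = 52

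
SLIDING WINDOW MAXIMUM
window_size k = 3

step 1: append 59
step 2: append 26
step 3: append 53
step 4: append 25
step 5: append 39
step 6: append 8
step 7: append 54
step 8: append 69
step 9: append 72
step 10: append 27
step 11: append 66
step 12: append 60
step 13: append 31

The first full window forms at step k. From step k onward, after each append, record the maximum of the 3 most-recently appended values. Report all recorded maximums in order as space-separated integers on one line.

Answer: 59 53 53 39 54 69 72 72 72 66 66

Derivation:
step 1: append 59 -> window=[59] (not full yet)
step 2: append 26 -> window=[59, 26] (not full yet)
step 3: append 53 -> window=[59, 26, 53] -> max=59
step 4: append 25 -> window=[26, 53, 25] -> max=53
step 5: append 39 -> window=[53, 25, 39] -> max=53
step 6: append 8 -> window=[25, 39, 8] -> max=39
step 7: append 54 -> window=[39, 8, 54] -> max=54
step 8: append 69 -> window=[8, 54, 69] -> max=69
step 9: append 72 -> window=[54, 69, 72] -> max=72
step 10: append 27 -> window=[69, 72, 27] -> max=72
step 11: append 66 -> window=[72, 27, 66] -> max=72
step 12: append 60 -> window=[27, 66, 60] -> max=66
step 13: append 31 -> window=[66, 60, 31] -> max=66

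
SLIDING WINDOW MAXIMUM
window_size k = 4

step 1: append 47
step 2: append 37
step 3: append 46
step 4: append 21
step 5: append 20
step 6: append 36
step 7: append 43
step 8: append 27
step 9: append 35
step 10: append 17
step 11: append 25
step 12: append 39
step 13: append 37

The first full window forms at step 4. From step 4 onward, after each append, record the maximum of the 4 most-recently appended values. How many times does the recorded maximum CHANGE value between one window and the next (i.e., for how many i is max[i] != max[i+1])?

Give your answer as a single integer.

Answer: 4

Derivation:
step 1: append 47 -> window=[47] (not full yet)
step 2: append 37 -> window=[47, 37] (not full yet)
step 3: append 46 -> window=[47, 37, 46] (not full yet)
step 4: append 21 -> window=[47, 37, 46, 21] -> max=47
step 5: append 20 -> window=[37, 46, 21, 20] -> max=46
step 6: append 36 -> window=[46, 21, 20, 36] -> max=46
step 7: append 43 -> window=[21, 20, 36, 43] -> max=43
step 8: append 27 -> window=[20, 36, 43, 27] -> max=43
step 9: append 35 -> window=[36, 43, 27, 35] -> max=43
step 10: append 17 -> window=[43, 27, 35, 17] -> max=43
step 11: append 25 -> window=[27, 35, 17, 25] -> max=35
step 12: append 39 -> window=[35, 17, 25, 39] -> max=39
step 13: append 37 -> window=[17, 25, 39, 37] -> max=39
Recorded maximums: 47 46 46 43 43 43 43 35 39 39
Changes between consecutive maximums: 4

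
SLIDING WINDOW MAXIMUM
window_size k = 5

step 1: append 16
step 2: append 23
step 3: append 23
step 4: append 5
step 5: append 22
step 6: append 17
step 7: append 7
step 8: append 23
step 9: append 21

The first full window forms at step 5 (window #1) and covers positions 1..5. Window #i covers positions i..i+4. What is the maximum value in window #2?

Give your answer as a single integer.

Answer: 23

Derivation:
step 1: append 16 -> window=[16] (not full yet)
step 2: append 23 -> window=[16, 23] (not full yet)
step 3: append 23 -> window=[16, 23, 23] (not full yet)
step 4: append 5 -> window=[16, 23, 23, 5] (not full yet)
step 5: append 22 -> window=[16, 23, 23, 5, 22] -> max=23
step 6: append 17 -> window=[23, 23, 5, 22, 17] -> max=23
Window #2 max = 23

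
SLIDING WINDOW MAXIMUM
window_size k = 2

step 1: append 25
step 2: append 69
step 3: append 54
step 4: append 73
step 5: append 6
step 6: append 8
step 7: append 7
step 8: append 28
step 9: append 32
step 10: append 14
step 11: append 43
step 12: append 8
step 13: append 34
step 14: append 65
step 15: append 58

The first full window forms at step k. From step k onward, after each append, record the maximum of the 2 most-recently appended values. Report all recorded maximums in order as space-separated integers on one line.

step 1: append 25 -> window=[25] (not full yet)
step 2: append 69 -> window=[25, 69] -> max=69
step 3: append 54 -> window=[69, 54] -> max=69
step 4: append 73 -> window=[54, 73] -> max=73
step 5: append 6 -> window=[73, 6] -> max=73
step 6: append 8 -> window=[6, 8] -> max=8
step 7: append 7 -> window=[8, 7] -> max=8
step 8: append 28 -> window=[7, 28] -> max=28
step 9: append 32 -> window=[28, 32] -> max=32
step 10: append 14 -> window=[32, 14] -> max=32
step 11: append 43 -> window=[14, 43] -> max=43
step 12: append 8 -> window=[43, 8] -> max=43
step 13: append 34 -> window=[8, 34] -> max=34
step 14: append 65 -> window=[34, 65] -> max=65
step 15: append 58 -> window=[65, 58] -> max=65

Answer: 69 69 73 73 8 8 28 32 32 43 43 34 65 65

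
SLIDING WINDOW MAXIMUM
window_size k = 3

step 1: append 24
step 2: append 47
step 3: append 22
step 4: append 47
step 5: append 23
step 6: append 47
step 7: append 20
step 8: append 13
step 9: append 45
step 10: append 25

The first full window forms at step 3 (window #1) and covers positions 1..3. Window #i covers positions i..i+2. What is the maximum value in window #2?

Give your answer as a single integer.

Answer: 47

Derivation:
step 1: append 24 -> window=[24] (not full yet)
step 2: append 47 -> window=[24, 47] (not full yet)
step 3: append 22 -> window=[24, 47, 22] -> max=47
step 4: append 47 -> window=[47, 22, 47] -> max=47
Window #2 max = 47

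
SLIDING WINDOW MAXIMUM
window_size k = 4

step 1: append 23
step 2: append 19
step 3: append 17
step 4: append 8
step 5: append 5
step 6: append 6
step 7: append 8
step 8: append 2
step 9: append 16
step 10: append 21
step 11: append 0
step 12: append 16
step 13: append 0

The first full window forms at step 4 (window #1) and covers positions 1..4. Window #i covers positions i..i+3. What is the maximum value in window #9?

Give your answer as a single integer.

step 1: append 23 -> window=[23] (not full yet)
step 2: append 19 -> window=[23, 19] (not full yet)
step 3: append 17 -> window=[23, 19, 17] (not full yet)
step 4: append 8 -> window=[23, 19, 17, 8] -> max=23
step 5: append 5 -> window=[19, 17, 8, 5] -> max=19
step 6: append 6 -> window=[17, 8, 5, 6] -> max=17
step 7: append 8 -> window=[8, 5, 6, 8] -> max=8
step 8: append 2 -> window=[5, 6, 8, 2] -> max=8
step 9: append 16 -> window=[6, 8, 2, 16] -> max=16
step 10: append 21 -> window=[8, 2, 16, 21] -> max=21
step 11: append 0 -> window=[2, 16, 21, 0] -> max=21
step 12: append 16 -> window=[16, 21, 0, 16] -> max=21
Window #9 max = 21

Answer: 21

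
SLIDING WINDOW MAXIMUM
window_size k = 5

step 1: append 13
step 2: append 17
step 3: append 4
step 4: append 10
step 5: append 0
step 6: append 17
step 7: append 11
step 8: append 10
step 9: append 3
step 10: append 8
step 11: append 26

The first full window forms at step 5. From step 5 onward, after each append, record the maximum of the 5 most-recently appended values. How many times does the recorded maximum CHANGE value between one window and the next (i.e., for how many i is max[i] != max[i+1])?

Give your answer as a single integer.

step 1: append 13 -> window=[13] (not full yet)
step 2: append 17 -> window=[13, 17] (not full yet)
step 3: append 4 -> window=[13, 17, 4] (not full yet)
step 4: append 10 -> window=[13, 17, 4, 10] (not full yet)
step 5: append 0 -> window=[13, 17, 4, 10, 0] -> max=17
step 6: append 17 -> window=[17, 4, 10, 0, 17] -> max=17
step 7: append 11 -> window=[4, 10, 0, 17, 11] -> max=17
step 8: append 10 -> window=[10, 0, 17, 11, 10] -> max=17
step 9: append 3 -> window=[0, 17, 11, 10, 3] -> max=17
step 10: append 8 -> window=[17, 11, 10, 3, 8] -> max=17
step 11: append 26 -> window=[11, 10, 3, 8, 26] -> max=26
Recorded maximums: 17 17 17 17 17 17 26
Changes between consecutive maximums: 1

Answer: 1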